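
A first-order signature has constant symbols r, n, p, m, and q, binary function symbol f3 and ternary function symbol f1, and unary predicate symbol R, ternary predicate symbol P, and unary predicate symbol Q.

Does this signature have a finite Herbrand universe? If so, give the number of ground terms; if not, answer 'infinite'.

The signature has at least one function symbol (f3, arity 2) and at least one constant (r).
Iterating f3 gives infinitely many distinct ground terms: r, f3(r, r), f3(f3(r, r), f3(r, r)), ...
So the Herbrand universe is infinite.

infinite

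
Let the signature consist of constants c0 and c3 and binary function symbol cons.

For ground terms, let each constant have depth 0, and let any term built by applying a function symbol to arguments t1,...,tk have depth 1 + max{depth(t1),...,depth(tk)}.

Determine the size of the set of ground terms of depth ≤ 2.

If N_k denotes the number of depth-≤k ground terms, the 2 constants give N_0 = 2, and each function symbol of arity r contributes N_{k-1}^r new terms at level k: N_k = 2 + N_{k-1}^2.
N_0 = 2
N_1 = 2 + 2^2 = 6
N_2 = 2 + 6^2 = 38

38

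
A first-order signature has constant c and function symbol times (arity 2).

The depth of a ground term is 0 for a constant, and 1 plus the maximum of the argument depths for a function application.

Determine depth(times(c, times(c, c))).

depth(times(c, c)) = 1 + max(0, 0) = 1
depth(times(c, times(c, c))) = 1 + max(0, 1) = 2

2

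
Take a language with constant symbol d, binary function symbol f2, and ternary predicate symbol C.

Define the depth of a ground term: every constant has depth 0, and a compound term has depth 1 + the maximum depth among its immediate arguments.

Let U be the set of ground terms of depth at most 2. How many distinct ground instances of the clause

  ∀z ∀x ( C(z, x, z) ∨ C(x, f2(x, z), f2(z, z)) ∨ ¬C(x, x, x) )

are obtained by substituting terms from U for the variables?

Ground terms of depth ≤ 2:
  If N_k denotes the number of depth-≤k ground terms, the 1 constant gives N_0 = 1, and each function symbol of arity r contributes N_{k-1}^r new terms at level k: N_k = 1 + N_{k-1}^2.
  N_0 = 1
  N_1 = 1 + 1^2 = 2
  N_2 = 1 + 2^2 = 5
  Explicitly: d, f2(d, d), f2(d, f2(d, d)), f2(f2(d, d), d), f2(f2(d, d), f2(d, d)).
So there are 5 ground terms available for substitution.
There are 2 variables to instantiate (z, x), each occurring in at least one literal, so different choices give different ground instances.
Number of ground instances = 5^2 = 25.

25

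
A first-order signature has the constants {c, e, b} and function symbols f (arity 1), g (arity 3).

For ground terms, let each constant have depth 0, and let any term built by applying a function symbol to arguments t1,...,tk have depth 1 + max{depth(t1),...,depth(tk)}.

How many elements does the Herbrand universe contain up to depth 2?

35973

Let N_k count ground terms of depth at most k. Each non-constant term of depth ≤ k is some function symbol applied to depth-≤(k−1) arguments, giving N_k = 3 + N_{k-1} + N_{k-1}^3.
N_0 = 3
N_1 = 3 + 3 + 3^3 = 33
N_2 = 3 + 33 + 33^3 = 35973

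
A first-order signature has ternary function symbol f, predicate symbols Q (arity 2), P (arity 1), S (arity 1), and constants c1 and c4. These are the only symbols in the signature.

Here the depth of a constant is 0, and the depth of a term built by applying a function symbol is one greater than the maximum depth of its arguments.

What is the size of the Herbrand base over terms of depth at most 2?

1006008

First count ground terms of depth ≤ 2.
Let N_k = |{terms of depth ≤ k}|. Then N_0 = 2 and N_k = 2 + N_{k-1}^3 for k ≥ 1 (one summand per function symbol, arity giving the exponent).
N_0 = 2
N_1 = 2 + 2^3 = 10
N_2 = 2 + 10^3 = 1002
So |H| = 1002.
A ground atom is a predicate applied to a tuple of terms from H, so the count is the sum over predicates of |H|^arity:
  Q: 1002^2 = 1004004;  P: 1002;  S: 1002
Total ground atoms: 1004004 + 1002 + 1002 = 1006008.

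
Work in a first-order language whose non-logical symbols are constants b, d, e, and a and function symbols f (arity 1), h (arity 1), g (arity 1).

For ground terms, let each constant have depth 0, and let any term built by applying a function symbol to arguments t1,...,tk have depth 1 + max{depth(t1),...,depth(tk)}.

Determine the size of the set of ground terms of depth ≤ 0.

If N_k denotes the number of depth-≤k ground terms, the 4 constants give N_0 = 4, and each function symbol of arity r contributes N_{k-1}^r new terms at level k: N_k = 4 + N_{k-1} + N_{k-1} + N_{k-1}.
N_0 = 4

4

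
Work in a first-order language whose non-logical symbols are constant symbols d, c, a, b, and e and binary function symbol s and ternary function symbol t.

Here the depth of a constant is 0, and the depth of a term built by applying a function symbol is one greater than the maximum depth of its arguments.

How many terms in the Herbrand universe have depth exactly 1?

Count level by level. With function symbols s/2, t/3, the terms of depth ≤ k are the 5 constants together with each function applied to depth-≤(k−1) tuples, so N_k = 5 + N_{k-1}^2 + N_{k-1}^3.
N_0 = 5
N_1 = 5 + 5^2 + 5^3 = 155
Terms of depth exactly 1: N_1 − N_0 = 155 − 5 = 150.

150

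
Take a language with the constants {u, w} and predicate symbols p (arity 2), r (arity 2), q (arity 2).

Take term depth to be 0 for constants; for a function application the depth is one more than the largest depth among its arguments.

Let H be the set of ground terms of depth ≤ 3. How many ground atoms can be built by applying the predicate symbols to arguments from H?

12

First count ground terms of depth ≤ 3.
With no function symbols every ground term is a constant, so there are exactly 2 ground terms at every depth bound.
N_0 = 2
N_1 = 2
N_2 = 2
N_3 = 2
Explicitly: u, w.
So |H| = 2.
A ground atom is a predicate applied to a tuple of terms from H, so the count is the sum over predicates of |H|^arity:
  p: 2^2 = 4;  r: 2^2 = 4;  q: 2^2 = 4
Total ground atoms: 4 + 4 + 4 = 12.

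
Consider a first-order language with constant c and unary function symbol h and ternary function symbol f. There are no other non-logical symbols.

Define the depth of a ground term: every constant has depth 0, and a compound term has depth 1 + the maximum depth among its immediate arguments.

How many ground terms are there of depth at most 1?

3

Write N_k for the number of ground terms of depth ≤ k. A term of depth ≤ k is either a constant or a function symbol applied to arguments of depth ≤ k−1, so N_k = 1 + N_{k-1} + N_{k-1}^3.
N_0 = 1
N_1 = 1 + 1 + 1^3 = 3
Explicitly: c, h(c), f(c, c, c).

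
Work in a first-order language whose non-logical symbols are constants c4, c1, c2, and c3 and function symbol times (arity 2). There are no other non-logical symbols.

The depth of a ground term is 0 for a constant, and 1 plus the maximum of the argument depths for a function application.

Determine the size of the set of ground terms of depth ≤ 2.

404

Write N_k for the number of ground terms of depth ≤ k. A term of depth ≤ k is either a constant or a function symbol applied to arguments of depth ≤ k−1, so N_k = 4 + N_{k-1}^2.
N_0 = 4
N_1 = 4 + 4^2 = 20
N_2 = 4 + 20^2 = 404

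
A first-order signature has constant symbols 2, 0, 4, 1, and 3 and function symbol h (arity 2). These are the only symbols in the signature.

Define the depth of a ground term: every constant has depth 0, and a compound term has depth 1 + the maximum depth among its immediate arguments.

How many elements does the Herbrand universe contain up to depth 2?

Count level by level. With function symbols h/2, the terms of depth ≤ k are the 5 constants together with each function applied to depth-≤(k−1) tuples, so N_k = 5 + N_{k-1}^2.
N_0 = 5
N_1 = 5 + 5^2 = 30
N_2 = 5 + 30^2 = 905

905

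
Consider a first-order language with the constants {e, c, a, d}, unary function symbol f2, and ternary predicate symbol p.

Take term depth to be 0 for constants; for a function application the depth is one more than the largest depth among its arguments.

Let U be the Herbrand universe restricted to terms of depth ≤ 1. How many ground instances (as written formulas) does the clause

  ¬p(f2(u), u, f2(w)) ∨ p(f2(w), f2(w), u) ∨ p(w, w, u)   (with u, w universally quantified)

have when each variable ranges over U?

64

Ground terms of depth ≤ 1:
  Let N_k = |{terms of depth ≤ k}|. Then N_0 = 4 and N_k = 4 + N_{k-1} for k ≥ 1 (one summand per function symbol, arity giving the exponent).
  N_0 = 4
  N_1 = 4 + 4 = 8
  Explicitly: e, c, a, d, f2(e), f2(c), f2(a), f2(d).
So there are 8 ground terms available for substitution.
The body mentions every one of the 2 quantified variables; since ground terms form a free algebra, no two substitutions collapse to the same formula.
Number of ground instances = 8^2 = 64.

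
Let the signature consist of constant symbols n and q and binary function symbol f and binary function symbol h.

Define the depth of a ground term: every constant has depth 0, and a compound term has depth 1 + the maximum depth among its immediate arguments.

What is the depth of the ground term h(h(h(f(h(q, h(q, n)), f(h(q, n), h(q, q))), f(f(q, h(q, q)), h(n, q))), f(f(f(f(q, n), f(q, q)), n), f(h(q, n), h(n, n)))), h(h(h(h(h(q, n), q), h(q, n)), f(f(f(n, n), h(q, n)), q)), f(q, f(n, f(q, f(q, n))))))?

6

depth(h(q, n)) = 1 + max(0, 0) = 1
depth(h(q, h(q, n))) = 1 + max(0, 1) = 2
depth(h(q, q)) = 1 + max(0, 0) = 1
depth(f(h(q, n), h(q, q))) = 1 + max(1, 1) = 2
depth(f(h(q, h(q, n)), f(h(q, n), h(q, q)))) = 1 + max(2, 2) = 3
depth(f(q, h(q, q))) = 1 + max(0, 1) = 2
depth(h(n, q)) = 1 + max(0, 0) = 1
depth(f(f(q, h(q, q)), h(n, q))) = 1 + max(2, 1) = 3
depth(h(f(h(q, h(q, n)), f(h(q, n), h(q, q))), f(f(q, h(q, q)), h(n, q)))) = 1 + max(3, 3) = 4
depth(f(q, n)) = 1 + max(0, 0) = 1
depth(f(q, q)) = 1 + max(0, 0) = 1
depth(f(f(q, n), f(q, q))) = 1 + max(1, 1) = 2
depth(f(f(f(q, n), f(q, q)), n)) = 1 + max(2, 0) = 3
depth(h(n, n)) = 1 + max(0, 0) = 1
depth(f(h(q, n), h(n, n))) = 1 + max(1, 1) = 2
depth(f(f(f(f(q, n), f(q, q)), n), f(h(q, n), h(n, n)))) = 1 + max(3, 2) = 4
depth(h(h(f(h(q, h(q, n)), f(h(q, n), h(q, q))), f(f(q, h(q, q)), h(n, q))), f(f(f(f(q, n), f(q, q)), n), f(h(q, n), h(n, n))))) = 1 + max(4, 4) = 5
depth(h(h(q, n), q)) = 1 + max(1, 0) = 2
depth(h(h(h(q, n), q), h(q, n))) = 1 + max(2, 1) = 3
depth(f(n, n)) = 1 + max(0, 0) = 1
depth(f(f(n, n), h(q, n))) = 1 + max(1, 1) = 2
depth(f(f(f(n, n), h(q, n)), q)) = 1 + max(2, 0) = 3
depth(h(h(h(h(q, n), q), h(q, n)), f(f(f(n, n), h(q, n)), q))) = 1 + max(3, 3) = 4
depth(f(q, f(q, n))) = 1 + max(0, 1) = 2
depth(f(n, f(q, f(q, n)))) = 1 + max(0, 2) = 3
depth(f(q, f(n, f(q, f(q, n))))) = 1 + max(0, 3) = 4
depth(h(h(h(h(h(q, n), q), h(q, n)), f(f(f(n, n), h(q, n)), q)), f(q, f(n, f(q, f(q, n)))))) = 1 + max(4, 4) = 5
depth(h(h(h(f(h(q, h(q, n)), f(h(q, n), h(q, q))), f(f(q, h(q, q)), h(n, q))), f(f(f(f(q, n), f(q, q)), n), f(h(q, n), h(n, n)))), h(h(h(h(h(q, n), q), h(q, n)), f(f(f(n, n), h(q, n)), q)), f(q, f(n, f(q, f(q, n))))))) = 1 + max(5, 5) = 6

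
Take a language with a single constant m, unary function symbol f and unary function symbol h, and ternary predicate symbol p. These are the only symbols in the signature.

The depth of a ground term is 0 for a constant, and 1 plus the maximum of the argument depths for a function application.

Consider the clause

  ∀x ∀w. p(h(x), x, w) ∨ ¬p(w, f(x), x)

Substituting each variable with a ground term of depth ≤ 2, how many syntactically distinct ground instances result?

Ground terms of depth ≤ 2:
  Let N_k = |{terms of depth ≤ k}|. Then N_0 = 1 and N_k = 1 + N_{k-1} + N_{k-1} for k ≥ 1 (one summand per function symbol, arity giving the exponent).
  N_0 = 1
  N_1 = 1 + 1 + 1 = 3
  N_2 = 1 + 3 + 3 = 7
So there are 7 ground terms available for substitution.
Each of x, w ranges independently over the available ground terms, and distinct assignments produce distinct instances.
Number of ground instances = 7^2 = 49.

49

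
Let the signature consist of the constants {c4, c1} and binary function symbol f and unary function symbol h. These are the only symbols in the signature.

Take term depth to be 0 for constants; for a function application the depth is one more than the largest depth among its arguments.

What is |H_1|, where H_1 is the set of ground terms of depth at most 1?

Let N_k = |{terms of depth ≤ k}|. Then N_0 = 2 and N_k = 2 + N_{k-1}^2 + N_{k-1} for k ≥ 1 (one summand per function symbol, arity giving the exponent).
N_0 = 2
N_1 = 2 + 2^2 + 2 = 8

8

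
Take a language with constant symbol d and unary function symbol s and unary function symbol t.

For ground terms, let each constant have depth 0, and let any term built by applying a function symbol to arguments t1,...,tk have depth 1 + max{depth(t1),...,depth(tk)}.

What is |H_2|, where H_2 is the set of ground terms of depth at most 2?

7

Count level by level. With function symbols s/1, t/1, the terms of depth ≤ k are the 1 constant together with each function applied to depth-≤(k−1) tuples, so N_k = 1 + N_{k-1} + N_{k-1}.
N_0 = 1
N_1 = 1 + 1 + 1 = 3
N_2 = 1 + 3 + 3 = 7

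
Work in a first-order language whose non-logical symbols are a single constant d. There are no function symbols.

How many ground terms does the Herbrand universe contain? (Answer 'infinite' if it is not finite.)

1

There are no function symbols, so the only ground term is the single constant.
The Herbrand universe is {d}, finite with 1 element.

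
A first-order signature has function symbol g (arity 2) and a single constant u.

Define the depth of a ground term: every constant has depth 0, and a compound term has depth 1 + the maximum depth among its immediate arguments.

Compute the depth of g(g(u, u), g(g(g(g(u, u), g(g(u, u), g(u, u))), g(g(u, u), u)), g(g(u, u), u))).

depth(g(u, u)) = 1 + max(0, 0) = 1
depth(g(g(u, u), g(u, u))) = 1 + max(1, 1) = 2
depth(g(g(u, u), g(g(u, u), g(u, u)))) = 1 + max(1, 2) = 3
depth(g(g(u, u), u)) = 1 + max(1, 0) = 2
depth(g(g(g(u, u), g(g(u, u), g(u, u))), g(g(u, u), u))) = 1 + max(3, 2) = 4
depth(g(g(g(g(u, u), g(g(u, u), g(u, u))), g(g(u, u), u)), g(g(u, u), u))) = 1 + max(4, 2) = 5
depth(g(g(u, u), g(g(g(g(u, u), g(g(u, u), g(u, u))), g(g(u, u), u)), g(g(u, u), u)))) = 1 + max(1, 5) = 6

6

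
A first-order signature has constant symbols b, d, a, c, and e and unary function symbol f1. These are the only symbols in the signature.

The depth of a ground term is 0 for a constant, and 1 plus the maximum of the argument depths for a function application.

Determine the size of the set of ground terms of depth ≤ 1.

Count level by level. With function symbols f1/1, the terms of depth ≤ k are the 5 constants together with each function applied to depth-≤(k−1) tuples, so N_k = 5 + N_{k-1}.
N_0 = 5
N_1 = 5 + 5 = 10
Explicitly: b, d, a, c, e, f1(b), f1(d), f1(a), f1(c), f1(e).

10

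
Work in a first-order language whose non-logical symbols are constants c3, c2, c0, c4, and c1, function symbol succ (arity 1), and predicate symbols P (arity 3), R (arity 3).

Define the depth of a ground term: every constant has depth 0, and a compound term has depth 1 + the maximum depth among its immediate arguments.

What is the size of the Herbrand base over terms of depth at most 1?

2000

First count ground terms of depth ≤ 1.
If N_k denotes the number of depth-≤k ground terms, the 5 constants give N_0 = 5, and each function symbol of arity r contributes N_{k-1}^r new terms at level k: N_k = 5 + N_{k-1}.
N_0 = 5
N_1 = 5 + 5 = 10
Explicitly: c3, c2, c0, c4, c1, succ(c3), succ(c2), succ(c0), succ(c4), succ(c1).
So |H| = 10.
For each predicate symbol, the number of ground atoms is |H| raised to its arity; summing:
  P: 10^3 = 1000;  R: 10^3 = 1000
Total ground atoms: 1000 + 1000 = 2000.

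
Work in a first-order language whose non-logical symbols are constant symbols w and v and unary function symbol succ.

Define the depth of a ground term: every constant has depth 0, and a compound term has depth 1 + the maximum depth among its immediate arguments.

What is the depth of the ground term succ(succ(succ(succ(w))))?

depth(succ(w)) = 1 + depth(w) = 1 + 0 = 1
depth(succ(succ(w))) = 1 + depth(succ(w)) = 1 + 1 = 2
depth(succ(succ(succ(w)))) = 1 + depth(succ(succ(w))) = 1 + 2 = 3
depth(succ(succ(succ(succ(w))))) = 1 + depth(succ(succ(succ(w)))) = 1 + 3 = 4

4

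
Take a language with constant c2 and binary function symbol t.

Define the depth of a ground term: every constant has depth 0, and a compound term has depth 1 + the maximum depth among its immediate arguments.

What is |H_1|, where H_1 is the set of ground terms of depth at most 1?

Count level by level. With function symbols t/2, the terms of depth ≤ k are the 1 constant together with each function applied to depth-≤(k−1) tuples, so N_k = 1 + N_{k-1}^2.
N_0 = 1
N_1 = 1 + 1^2 = 2
Explicitly: c2, t(c2, c2).

2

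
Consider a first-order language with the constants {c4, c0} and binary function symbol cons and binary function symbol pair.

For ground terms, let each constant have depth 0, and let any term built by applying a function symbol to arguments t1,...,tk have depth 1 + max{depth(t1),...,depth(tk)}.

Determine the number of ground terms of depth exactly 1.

8

Count level by level. With function symbols cons/2, pair/2, the terms of depth ≤ k are the 2 constants together with each function applied to depth-≤(k−1) tuples, so N_k = 2 + N_{k-1}^2 + N_{k-1}^2.
N_0 = 2
N_1 = 2 + 2^2 + 2^2 = 10
Terms of depth exactly 1: N_1 − N_0 = 10 − 2 = 8.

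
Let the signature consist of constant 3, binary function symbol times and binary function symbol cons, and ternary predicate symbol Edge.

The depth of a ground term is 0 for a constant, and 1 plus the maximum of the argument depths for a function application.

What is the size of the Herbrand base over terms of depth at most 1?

27

First count ground terms of depth ≤ 1.
Let N_k = |{terms of depth ≤ k}|. Then N_0 = 1 and N_k = 1 + N_{k-1}^2 + N_{k-1}^2 for k ≥ 1 (one summand per function symbol, arity giving the exponent).
N_0 = 1
N_1 = 1 + 1^2 + 1^2 = 3
Explicitly: 3, times(3, 3), cons(3, 3).
So |H| = 3.
Ground atoms are formed by filling each argument slot of a predicate with a term from H, so an r-ary predicate gives |H|^r atoms:
  Edge: 3^3 = 27
Total ground atoms: 27.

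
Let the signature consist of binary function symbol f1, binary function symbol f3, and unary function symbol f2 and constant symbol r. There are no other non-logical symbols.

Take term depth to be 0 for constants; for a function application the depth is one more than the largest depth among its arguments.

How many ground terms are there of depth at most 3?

If N_k denotes the number of depth-≤k ground terms, the 1 constant gives N_0 = 1, and each function symbol of arity r contributes N_{k-1}^r new terms at level k: N_k = 1 + N_{k-1}^2 + N_{k-1}^2 + N_{k-1}.
N_0 = 1
N_1 = 1 + 1^2 + 1^2 + 1 = 4
N_2 = 1 + 4^2 + 4^2 + 4 = 37
N_3 = 1 + 37^2 + 37^2 + 37 = 2776

2776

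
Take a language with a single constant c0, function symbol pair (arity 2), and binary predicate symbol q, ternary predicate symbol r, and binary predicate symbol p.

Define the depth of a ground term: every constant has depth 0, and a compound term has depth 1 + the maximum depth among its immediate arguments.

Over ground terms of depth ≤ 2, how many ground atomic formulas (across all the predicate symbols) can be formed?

175

First count ground terms of depth ≤ 2.
Let N_k = |{terms of depth ≤ k}|. Then N_0 = 1 and N_k = 1 + N_{k-1}^2 for k ≥ 1 (one summand per function symbol, arity giving the exponent).
N_0 = 1
N_1 = 1 + 1^2 = 2
N_2 = 1 + 2^2 = 5
Explicitly: c0, pair(c0, c0), pair(c0, pair(c0, c0)), pair(pair(c0, c0), c0), pair(pair(c0, c0), pair(c0, c0)).
So |H| = 5.
A ground atom is a predicate applied to a tuple of terms from H, so the count is the sum over predicates of |H|^arity:
  q: 5^2 = 25;  r: 5^3 = 125;  p: 5^2 = 25
Total ground atoms: 25 + 125 + 25 = 175.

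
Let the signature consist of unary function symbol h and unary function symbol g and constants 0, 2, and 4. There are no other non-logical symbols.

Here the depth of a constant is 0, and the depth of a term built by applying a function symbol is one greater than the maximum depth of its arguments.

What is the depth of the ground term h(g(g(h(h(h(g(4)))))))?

7

depth(g(4)) = 1 + depth(4) = 1 + 0 = 1
depth(h(g(4))) = 1 + depth(g(4)) = 1 + 1 = 2
depth(h(h(g(4)))) = 1 + depth(h(g(4))) = 1 + 2 = 3
depth(h(h(h(g(4))))) = 1 + depth(h(h(g(4)))) = 1 + 3 = 4
depth(g(h(h(h(g(4)))))) = 1 + depth(h(h(h(g(4))))) = 1 + 4 = 5
depth(g(g(h(h(h(g(4))))))) = 1 + depth(g(h(h(h(g(4)))))) = 1 + 5 = 6
depth(h(g(g(h(h(h(g(4)))))))) = 1 + depth(g(g(h(h(h(g(4))))))) = 1 + 6 = 7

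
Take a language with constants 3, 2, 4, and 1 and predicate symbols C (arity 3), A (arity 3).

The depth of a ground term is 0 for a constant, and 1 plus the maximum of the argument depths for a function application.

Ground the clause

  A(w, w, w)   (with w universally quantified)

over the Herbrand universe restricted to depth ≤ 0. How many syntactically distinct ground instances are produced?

4

Ground terms of depth ≤ 0:
  With no function symbols every ground term is a constant, so there are exactly 4 ground terms at every depth bound.
  N_0 = 4
  Explicitly: 3, 2, 4, 1.
So there are 4 ground terms available for substitution.
The body mentions the single quantified variable w; since ground terms form a free algebra, no two substitutions collapse to the same formula.
Number of ground instances = 4.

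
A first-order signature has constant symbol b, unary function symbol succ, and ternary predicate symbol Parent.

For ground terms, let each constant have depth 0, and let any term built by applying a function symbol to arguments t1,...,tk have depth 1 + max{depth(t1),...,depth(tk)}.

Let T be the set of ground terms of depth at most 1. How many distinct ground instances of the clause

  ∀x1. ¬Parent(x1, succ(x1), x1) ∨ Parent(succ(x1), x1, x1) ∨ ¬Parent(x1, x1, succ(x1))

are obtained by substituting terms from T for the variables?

2

Ground terms of depth ≤ 1:
  Let N_k = |{terms of depth ≤ k}|. Then N_0 = 1 and N_k = 1 + N_{k-1} for k ≥ 1 (one summand per function symbol, arity giving the exponent).
  N_0 = 1
  N_1 = 1 + 1 = 2
  Explicitly: b, succ(b).
So there are 2 ground terms available for substitution.
The variable x1 ranges independently over the available ground terms, and distinct assignments produce distinct instances.
Number of ground instances = 2.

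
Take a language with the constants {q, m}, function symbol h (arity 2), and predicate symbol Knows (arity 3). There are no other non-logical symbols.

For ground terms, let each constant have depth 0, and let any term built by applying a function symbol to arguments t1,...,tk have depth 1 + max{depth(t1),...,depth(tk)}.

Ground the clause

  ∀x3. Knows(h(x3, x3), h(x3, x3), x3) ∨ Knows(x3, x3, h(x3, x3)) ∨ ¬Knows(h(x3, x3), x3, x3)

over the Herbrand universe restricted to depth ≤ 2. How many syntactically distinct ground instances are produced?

Ground terms of depth ≤ 2:
  If N_k denotes the number of depth-≤k ground terms, the 2 constants give N_0 = 2, and each function symbol of arity r contributes N_{k-1}^r new terms at level k: N_k = 2 + N_{k-1}^2.
  N_0 = 2
  N_1 = 2 + 2^2 = 6
  N_2 = 2 + 6^2 = 38
So there are 38 ground terms available for substitution.
There is 1 variable to instantiate (x3),  occurring in at least one literal, so different choices give different ground instances.
Number of ground instances = 38.

38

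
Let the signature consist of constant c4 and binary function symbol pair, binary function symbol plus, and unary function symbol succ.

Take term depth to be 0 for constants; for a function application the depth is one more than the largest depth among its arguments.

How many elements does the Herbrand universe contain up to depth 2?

37

Write N_k for the number of ground terms of depth ≤ k. A term of depth ≤ k is either a constant or a function symbol applied to arguments of depth ≤ k−1, so N_k = 1 + N_{k-1}^2 + N_{k-1}^2 + N_{k-1}.
N_0 = 1
N_1 = 1 + 1^2 + 1^2 + 1 = 4
N_2 = 1 + 4^2 + 4^2 + 4 = 37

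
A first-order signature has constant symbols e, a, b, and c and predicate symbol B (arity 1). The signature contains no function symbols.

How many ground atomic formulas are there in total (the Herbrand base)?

4

With no function symbols, the Herbrand universe is just the 4 constants.
Ground atoms per predicate: B: 4.
Herbrand base size = 4 = 4.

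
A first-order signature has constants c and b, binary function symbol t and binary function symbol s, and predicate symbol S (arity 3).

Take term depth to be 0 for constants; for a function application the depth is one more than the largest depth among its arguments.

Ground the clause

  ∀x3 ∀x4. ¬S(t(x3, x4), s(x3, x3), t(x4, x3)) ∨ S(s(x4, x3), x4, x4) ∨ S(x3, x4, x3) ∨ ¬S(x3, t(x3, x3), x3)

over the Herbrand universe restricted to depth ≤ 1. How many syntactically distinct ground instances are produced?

100

Ground terms of depth ≤ 1:
  Write N_k for the number of ground terms of depth ≤ k. A term of depth ≤ k is either a constant or a function symbol applied to arguments of depth ≤ k−1, so N_k = 2 + N_{k-1}^2 + N_{k-1}^2.
  N_0 = 2
  N_1 = 2 + 2^2 + 2^2 = 10
So there are 10 ground terms available for substitution.
There are 2 variables to instantiate (x3, x4), each occurring in at least one literal, so different choices give different ground instances.
Number of ground instances = 10^2 = 100.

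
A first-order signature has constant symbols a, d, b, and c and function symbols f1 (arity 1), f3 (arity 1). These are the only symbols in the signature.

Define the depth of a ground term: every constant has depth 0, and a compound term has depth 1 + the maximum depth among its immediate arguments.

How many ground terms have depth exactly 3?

If N_k denotes the number of depth-≤k ground terms, the 4 constants give N_0 = 4, and each function symbol of arity r contributes N_{k-1}^r new terms at level k: N_k = 4 + N_{k-1} + N_{k-1}.
N_0 = 4
N_1 = 4 + 4 + 4 = 12
N_2 = 4 + 12 + 12 = 28
N_3 = 4 + 28 + 28 = 60
Terms of depth exactly 3: N_3 − N_2 = 60 − 28 = 32.

32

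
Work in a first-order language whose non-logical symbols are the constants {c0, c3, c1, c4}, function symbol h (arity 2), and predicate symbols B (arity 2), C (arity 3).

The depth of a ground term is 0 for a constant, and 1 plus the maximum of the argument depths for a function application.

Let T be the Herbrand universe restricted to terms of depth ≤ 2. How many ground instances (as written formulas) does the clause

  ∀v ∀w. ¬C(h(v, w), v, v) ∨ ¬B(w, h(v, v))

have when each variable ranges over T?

163216

Ground terms of depth ≤ 2:
  If N_k denotes the number of depth-≤k ground terms, the 4 constants give N_0 = 4, and each function symbol of arity r contributes N_{k-1}^r new terms at level k: N_k = 4 + N_{k-1}^2.
  N_0 = 4
  N_1 = 4 + 4^2 = 20
  N_2 = 4 + 20^2 = 404
So there are 404 ground terms available for substitution.
The body mentions every one of the 2 quantified variables; since ground terms form a free algebra, no two substitutions collapse to the same formula.
Number of ground instances = 404^2 = 163216.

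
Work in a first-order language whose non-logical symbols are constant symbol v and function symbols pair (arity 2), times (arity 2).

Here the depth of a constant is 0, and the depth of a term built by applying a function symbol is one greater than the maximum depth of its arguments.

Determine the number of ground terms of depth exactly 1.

2

Write N_k for the number of ground terms of depth ≤ k. A term of depth ≤ k is either a constant or a function symbol applied to arguments of depth ≤ k−1, so N_k = 1 + N_{k-1}^2 + N_{k-1}^2.
N_0 = 1
N_1 = 1 + 1^2 + 1^2 = 3
Terms of depth exactly 1: N_1 − N_0 = 3 − 1 = 2.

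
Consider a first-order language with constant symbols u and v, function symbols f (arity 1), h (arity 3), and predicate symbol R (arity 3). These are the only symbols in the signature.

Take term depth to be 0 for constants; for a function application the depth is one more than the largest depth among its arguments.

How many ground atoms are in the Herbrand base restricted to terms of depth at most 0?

8

First count ground terms of depth ≤ 0.
Write N_k for the number of ground terms of depth ≤ k. A term of depth ≤ k is either a constant or a function symbol applied to arguments of depth ≤ k−1, so N_k = 2 + N_{k-1} + N_{k-1}^3.
N_0 = 2
So |H| = 2.
Ground atoms are formed by filling each argument slot of a predicate with a term from H, so an r-ary predicate gives |H|^r atoms:
  R: 2^3 = 8
Total ground atoms: 8.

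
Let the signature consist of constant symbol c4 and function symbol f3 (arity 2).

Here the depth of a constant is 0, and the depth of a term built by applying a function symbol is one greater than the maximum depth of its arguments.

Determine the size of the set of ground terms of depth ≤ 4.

Count level by level. With function symbols f3/2, the terms of depth ≤ k are the 1 constant together with each function applied to depth-≤(k−1) tuples, so N_k = 1 + N_{k-1}^2.
N_0 = 1
N_1 = 1 + 1^2 = 2
N_2 = 1 + 2^2 = 5
N_3 = 1 + 5^2 = 26
N_4 = 1 + 26^2 = 677

677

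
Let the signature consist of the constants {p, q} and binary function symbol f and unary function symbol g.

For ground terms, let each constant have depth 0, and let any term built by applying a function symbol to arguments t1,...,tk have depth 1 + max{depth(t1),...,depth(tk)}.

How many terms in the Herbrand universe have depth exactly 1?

Count level by level. With function symbols f/2, g/1, the terms of depth ≤ k are the 2 constants together with each function applied to depth-≤(k−1) tuples, so N_k = 2 + N_{k-1}^2 + N_{k-1}.
N_0 = 2
N_1 = 2 + 2^2 + 2 = 8
Terms of depth exactly 1: N_1 − N_0 = 8 − 2 = 6.

6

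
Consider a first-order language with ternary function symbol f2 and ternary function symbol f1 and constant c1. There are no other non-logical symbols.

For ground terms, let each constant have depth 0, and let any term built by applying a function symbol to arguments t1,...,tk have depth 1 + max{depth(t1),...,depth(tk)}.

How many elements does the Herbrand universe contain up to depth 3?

332751

Write N_k for the number of ground terms of depth ≤ k. A term of depth ≤ k is either a constant or a function symbol applied to arguments of depth ≤ k−1, so N_k = 1 + N_{k-1}^3 + N_{k-1}^3.
N_0 = 1
N_1 = 1 + 1^3 + 1^3 = 3
N_2 = 1 + 3^3 + 3^3 = 55
N_3 = 1 + 55^3 + 55^3 = 332751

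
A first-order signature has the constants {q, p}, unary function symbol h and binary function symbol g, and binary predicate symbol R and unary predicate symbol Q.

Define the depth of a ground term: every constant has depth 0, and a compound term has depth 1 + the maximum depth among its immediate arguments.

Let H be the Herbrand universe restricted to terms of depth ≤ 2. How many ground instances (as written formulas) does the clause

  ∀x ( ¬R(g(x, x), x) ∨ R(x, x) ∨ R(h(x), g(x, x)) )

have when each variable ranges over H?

74

Ground terms of depth ≤ 2:
  Count level by level. With function symbols h/1, g/2, the terms of depth ≤ k are the 2 constants together with each function applied to depth-≤(k−1) tuples, so N_k = 2 + N_{k-1} + N_{k-1}^2.
  N_0 = 2
  N_1 = 2 + 2 + 2^2 = 8
  N_2 = 2 + 8 + 8^2 = 74
So there are 74 ground terms available for substitution.
There is 1 variable to instantiate (x),  occurring in at least one literal, so different choices give different ground instances.
Number of ground instances = 74.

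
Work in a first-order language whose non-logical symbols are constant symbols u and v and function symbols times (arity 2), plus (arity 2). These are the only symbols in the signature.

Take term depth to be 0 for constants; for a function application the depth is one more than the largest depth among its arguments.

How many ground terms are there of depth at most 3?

Count level by level. With function symbols times/2, plus/2, the terms of depth ≤ k are the 2 constants together with each function applied to depth-≤(k−1) tuples, so N_k = 2 + N_{k-1}^2 + N_{k-1}^2.
N_0 = 2
N_1 = 2 + 2^2 + 2^2 = 10
N_2 = 2 + 10^2 + 10^2 = 202
N_3 = 2 + 202^2 + 202^2 = 81610

81610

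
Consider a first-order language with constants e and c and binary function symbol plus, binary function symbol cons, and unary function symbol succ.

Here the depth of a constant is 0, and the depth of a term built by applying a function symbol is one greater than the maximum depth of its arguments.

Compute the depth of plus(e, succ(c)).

depth(succ(c)) = 1 + depth(c) = 1 + 0 = 1
depth(plus(e, succ(c))) = 1 + max(0, 1) = 2

2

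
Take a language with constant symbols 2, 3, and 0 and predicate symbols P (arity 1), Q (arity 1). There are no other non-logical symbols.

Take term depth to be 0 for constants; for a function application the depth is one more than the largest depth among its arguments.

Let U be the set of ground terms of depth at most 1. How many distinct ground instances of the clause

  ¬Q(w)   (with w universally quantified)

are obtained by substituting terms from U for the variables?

3

Ground terms of depth ≤ 1:
  With no function symbols every ground term is a constant, so there are exactly 3 ground terms at every depth bound.
  N_0 = 3
  N_1 = 3
  Explicitly: 2, 3, 0.
So there are 3 ground terms available for substitution.
The clause has 1 distinct variable (w), which appears in the body. In the free term algebra distinct substitutions yield syntactically distinct ground instances.
Number of ground instances = 3.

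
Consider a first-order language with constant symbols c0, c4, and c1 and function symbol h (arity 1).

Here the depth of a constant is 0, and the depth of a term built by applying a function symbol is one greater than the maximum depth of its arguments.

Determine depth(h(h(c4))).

2

depth(h(c4)) = 1 + depth(c4) = 1 + 0 = 1
depth(h(h(c4))) = 1 + depth(h(c4)) = 1 + 1 = 2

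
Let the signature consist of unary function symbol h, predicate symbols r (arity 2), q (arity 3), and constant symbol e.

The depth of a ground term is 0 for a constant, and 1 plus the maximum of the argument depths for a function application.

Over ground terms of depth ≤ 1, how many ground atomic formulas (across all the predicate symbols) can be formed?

First count ground terms of depth ≤ 1.
If N_k denotes the number of depth-≤k ground terms, the 1 constant gives N_0 = 1, and each function symbol of arity r contributes N_{k-1}^r new terms at level k: N_k = 1 + N_{k-1}.
N_0 = 1
N_1 = 1 + 1 = 2
So |H| = 2.
For each predicate symbol, the number of ground atoms is |H| raised to its arity; summing:
  r: 2^2 = 4;  q: 2^3 = 8
Total ground atoms: 4 + 8 = 12.

12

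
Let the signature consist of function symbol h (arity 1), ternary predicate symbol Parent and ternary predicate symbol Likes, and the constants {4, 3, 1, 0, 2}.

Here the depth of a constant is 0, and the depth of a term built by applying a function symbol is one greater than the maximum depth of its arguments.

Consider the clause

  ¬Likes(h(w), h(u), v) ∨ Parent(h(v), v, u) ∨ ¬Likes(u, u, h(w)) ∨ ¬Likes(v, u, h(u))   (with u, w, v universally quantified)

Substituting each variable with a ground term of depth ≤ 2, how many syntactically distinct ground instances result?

Ground terms of depth ≤ 2:
  Count level by level. With function symbols h/1, the terms of depth ≤ k are the 5 constants together with each function applied to depth-≤(k−1) tuples, so N_k = 5 + N_{k-1}.
  N_0 = 5
  N_1 = 5 + 5 = 10
  N_2 = 5 + 10 = 15
So there are 15 ground terms available for substitution.
The body mentions every one of the 3 quantified variables; since ground terms form a free algebra, no two substitutions collapse to the same formula.
Number of ground instances = 15^3 = 3375.

3375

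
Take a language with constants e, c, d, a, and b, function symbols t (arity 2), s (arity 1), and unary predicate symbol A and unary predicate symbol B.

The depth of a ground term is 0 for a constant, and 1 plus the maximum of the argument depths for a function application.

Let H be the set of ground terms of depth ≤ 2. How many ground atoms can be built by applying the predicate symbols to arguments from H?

First count ground terms of depth ≤ 2.
Write N_k for the number of ground terms of depth ≤ k. A term of depth ≤ k is either a constant or a function symbol applied to arguments of depth ≤ k−1, so N_k = 5 + N_{k-1}^2 + N_{k-1}.
N_0 = 5
N_1 = 5 + 5^2 + 5 = 35
N_2 = 5 + 35^2 + 35 = 1265
So |H| = 1265.
Each predicate of arity r yields |H|^r ground atoms (one per choice of an r-tuple from H):
  A: 1265;  B: 1265
Total ground atoms: 1265 + 1265 = 2530.

2530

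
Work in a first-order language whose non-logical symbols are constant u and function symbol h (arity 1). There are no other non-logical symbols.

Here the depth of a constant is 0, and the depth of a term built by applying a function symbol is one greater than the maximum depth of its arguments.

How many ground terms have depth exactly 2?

Write N_k for the number of ground terms of depth ≤ k. A term of depth ≤ k is either a constant or a function symbol applied to arguments of depth ≤ k−1, so N_k = 1 + N_{k-1}.
N_0 = 1
N_1 = 1 + 1 = 2
N_2 = 1 + 2 = 3
Terms of depth exactly 2: N_2 − N_1 = 3 − 2 = 1.

1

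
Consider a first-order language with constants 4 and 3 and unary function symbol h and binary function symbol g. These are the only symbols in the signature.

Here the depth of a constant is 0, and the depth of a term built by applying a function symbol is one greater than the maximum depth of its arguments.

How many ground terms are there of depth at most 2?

74

Let N_k count ground terms of depth at most k. Each non-constant term of depth ≤ k is some function symbol applied to depth-≤(k−1) arguments, giving N_k = 2 + N_{k-1} + N_{k-1}^2.
N_0 = 2
N_1 = 2 + 2 + 2^2 = 8
N_2 = 2 + 8 + 8^2 = 74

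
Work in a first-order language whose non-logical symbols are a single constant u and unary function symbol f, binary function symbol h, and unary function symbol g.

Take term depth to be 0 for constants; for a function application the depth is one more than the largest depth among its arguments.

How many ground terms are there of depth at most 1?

Let N_k = |{terms of depth ≤ k}|. Then N_0 = 1 and N_k = 1 + N_{k-1} + N_{k-1}^2 + N_{k-1} for k ≥ 1 (one summand per function symbol, arity giving the exponent).
N_0 = 1
N_1 = 1 + 1 + 1^2 + 1 = 4
Explicitly: u, f(u), h(u, u), g(u).

4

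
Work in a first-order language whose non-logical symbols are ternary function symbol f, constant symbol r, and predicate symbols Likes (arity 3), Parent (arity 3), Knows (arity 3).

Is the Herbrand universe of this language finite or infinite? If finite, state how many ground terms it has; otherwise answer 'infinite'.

infinite

The signature has at least one function symbol (f, arity 3) and at least one constant (r).
Iterating f gives infinitely many distinct ground terms: r, f(r, r, r), f(f(r, r, r), f(r, r, r), f(r, r, r)), ...
So the Herbrand universe is infinite.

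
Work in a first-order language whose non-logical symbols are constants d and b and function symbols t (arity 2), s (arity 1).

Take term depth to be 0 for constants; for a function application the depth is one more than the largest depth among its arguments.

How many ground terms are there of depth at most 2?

Let N_k count ground terms of depth at most k. Each non-constant term of depth ≤ k is some function symbol applied to depth-≤(k−1) arguments, giving N_k = 2 + N_{k-1}^2 + N_{k-1}.
N_0 = 2
N_1 = 2 + 2^2 + 2 = 8
N_2 = 2 + 8^2 + 8 = 74

74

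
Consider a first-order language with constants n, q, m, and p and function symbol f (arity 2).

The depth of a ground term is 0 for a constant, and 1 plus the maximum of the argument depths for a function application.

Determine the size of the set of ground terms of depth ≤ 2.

404

Let N_k count ground terms of depth at most k. Each non-constant term of depth ≤ k is some function symbol applied to depth-≤(k−1) arguments, giving N_k = 4 + N_{k-1}^2.
N_0 = 4
N_1 = 4 + 4^2 = 20
N_2 = 4 + 20^2 = 404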